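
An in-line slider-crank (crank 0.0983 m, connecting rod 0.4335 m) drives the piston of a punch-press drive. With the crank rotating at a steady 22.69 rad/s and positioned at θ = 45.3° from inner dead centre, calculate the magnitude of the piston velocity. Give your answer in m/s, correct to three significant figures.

1.84

ω = 22.69 rad/s
For an in-line slider-crank, x = r cosθ + √(L² − r² sin²θ), so v = −rω sinθ·[1 + r cosθ/√(L² − r² sin²θ)].
With r = 0.0983 m, L = 0.4335 m, θ = 45.3°: √(L² − r² sin²θ) = 0.42783 m.
v = −0.0983·22.69·0.71080·[1 + 0.0983·0.70339/0.42783] = -1.8416 m/s.
|v| = 1.8416 m/s.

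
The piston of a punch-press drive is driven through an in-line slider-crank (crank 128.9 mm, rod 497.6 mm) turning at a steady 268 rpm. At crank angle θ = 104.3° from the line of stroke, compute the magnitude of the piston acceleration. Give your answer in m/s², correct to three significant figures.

48.8

ω = 2π·268/60 = 28.06 rad/s
x(θ) = r cosθ + √(L² − r² sin²θ); with ω constant, a = ω²·d²x/dθ².
d²x/dθ² = −r cosθ − r²(cos2θ)/√u − r⁴ sin²2θ/(4u^{3/2}),  u = L² − r² sin²θ = 0.232004 m².
Substituting r = 0.1289 m, L = 0.4976 m, θ = 104.3°: d²x/dθ² = +0.061983 m.
a = ω²·d²x/dθ² = (28.06)²·(+0.061983) = +48.82 m/s²;  |a| = 48.82 m/s².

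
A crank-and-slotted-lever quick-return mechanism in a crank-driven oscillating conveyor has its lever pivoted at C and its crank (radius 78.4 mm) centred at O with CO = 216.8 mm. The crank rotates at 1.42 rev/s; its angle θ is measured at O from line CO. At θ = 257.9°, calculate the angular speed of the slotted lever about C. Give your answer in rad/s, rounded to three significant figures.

ω = 8.922 rad/s (from 1.42 rev/s).
Crank pin A relative to C: A = (d + r cosθ, r sinθ); lever angle φ = atan2(r sinθ, d + r cosθ).
Differentiating tanφ: φ̇ = rω(d cosθ + r)/(d² + r² + 2dr cosθ).
d² + r² + 2dr cosθ = |CA|² = 0.046023 m²;  d cosθ + r = +0.032955 m.
|ω_lever| = |0.0784·8.922·+0.032955| / 0.046023 = 0.50087 rad/s.

0.501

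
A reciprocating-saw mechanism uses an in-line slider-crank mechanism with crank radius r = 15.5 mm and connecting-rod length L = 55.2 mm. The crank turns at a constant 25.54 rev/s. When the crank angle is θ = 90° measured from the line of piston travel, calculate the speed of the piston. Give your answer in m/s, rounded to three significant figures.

ω = 2π·25.5 = 160.5 rad/s
For an in-line slider-crank, x = r cosθ + √(L² − r² sin²θ), so v = −rω sinθ·[1 + r cosθ/√(L² − r² sin²θ)].
With r = 0.0155 m, L = 0.0552 m, θ = 90°: √(L² − r² sin²θ) = 0.052979 m.
v = −0.0155·160.5·1.00000·[1 + 0.0155·0.00000/0.052979] = -2.4873 m/s.
|v| = 2.4873 m/s.

2.49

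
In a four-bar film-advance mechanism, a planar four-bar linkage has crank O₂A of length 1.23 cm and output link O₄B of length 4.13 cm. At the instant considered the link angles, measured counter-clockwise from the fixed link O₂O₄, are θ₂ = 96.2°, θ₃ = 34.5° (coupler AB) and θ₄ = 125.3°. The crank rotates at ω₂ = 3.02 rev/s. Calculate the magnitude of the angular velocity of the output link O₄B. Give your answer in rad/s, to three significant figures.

ω₂ = 18.98 rad/s (from 3.02 rev/s).
Differentiating the loop-closure r₂e^{iθ₂}+r₃e^{iθ₃}=r₁+r₄e^{iθ₄} gives r₂ω₂e^{iθ₂}+r₃ω₃e^{iθ₃}=r₄ω₄e^{iθ₄}.
Eliminating the other unknown: ω₄ = r₂ω₂ sin(θ₂−θ₃) / [r₄ sin(θ₄−θ₃)].
Numerator sine = +0.88048; denominator sine = +0.99990.
Result = 0.0123·18.98·(+0.88048) / (0.0413·(+0.99990)) = +4.9763 rad/s; magnitude 4.9763 rad/s.

4.98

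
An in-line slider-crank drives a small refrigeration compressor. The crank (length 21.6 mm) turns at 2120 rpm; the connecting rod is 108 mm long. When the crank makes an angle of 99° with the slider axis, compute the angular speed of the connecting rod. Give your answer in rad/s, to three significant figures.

7.09

ω = 222 rad/s (converted from 2120 rpm).
The rod makes angle φ with the slider axis where L sinφ = r sinθ; differentiating, L cosφ·φ̇ = r ω cosθ.
L cosφ = √(L² − r² sin²θ) = 0.10587 m.
|ω_rod| = r ω |cosθ| / √(L² − r² sin²θ) = 0.0216·222·0.15643/0.10587 = 7.0855 rad/s.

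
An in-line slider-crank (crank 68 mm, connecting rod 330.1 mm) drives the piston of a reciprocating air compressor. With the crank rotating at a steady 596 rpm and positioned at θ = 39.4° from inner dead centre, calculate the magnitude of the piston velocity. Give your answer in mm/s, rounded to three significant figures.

3130

ω = 2π·596/60 = 62.41 rad/s
For an in-line slider-crank, x = r cosθ + √(L² − r² sin²θ), so v = −rω sinθ·[1 + r cosθ/√(L² − r² sin²θ)].
With r = 0.068 m, L = 0.3301 m, θ = 39.4°: √(L² − r² sin²θ) = 0.32727 m.
v = −0.068·62.41·0.63473·[1 + 0.068·0.77273/0.32727] = -3.1264 m/s.
|v| = 3.1264 m/s = 3126.4 mm/s.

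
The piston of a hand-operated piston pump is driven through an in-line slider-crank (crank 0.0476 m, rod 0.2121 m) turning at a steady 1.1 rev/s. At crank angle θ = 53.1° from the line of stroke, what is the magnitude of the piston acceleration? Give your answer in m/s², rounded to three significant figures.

1.23

ω = 2π·1.1 = 6.912 rad/s
x(θ) = r cosθ + √(L² − r² sin²θ); with ω constant, a = ω²·d²x/dθ².
d²x/dθ² = −r cosθ − r²(cos2θ)/√u − r⁴ sin²2θ/(4u^{3/2}),  u = L² − r² sin²θ = 0.0435375 m².
Substituting r = 0.0476 m, L = 0.2121 m, θ = 53.1°: d²x/dθ² = -0.025681 m.
a = ω²·d²x/dθ² = (6.912)²·(-0.025681) = -1.2267 m/s²;  |a| = 1.2267 m/s².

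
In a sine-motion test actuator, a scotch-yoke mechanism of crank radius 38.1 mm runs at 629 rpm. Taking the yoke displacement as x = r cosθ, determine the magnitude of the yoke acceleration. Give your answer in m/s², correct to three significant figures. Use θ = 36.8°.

132

ω = 65.87 rad/s (from 629 rpm).
x = r cosθ ⇒ ẍ = −rω² cosθ (ω constant).
|a| = rω²|cosθ| = 0.0381·(65.87)²·|cos 36.8°| = 132.36 m/s².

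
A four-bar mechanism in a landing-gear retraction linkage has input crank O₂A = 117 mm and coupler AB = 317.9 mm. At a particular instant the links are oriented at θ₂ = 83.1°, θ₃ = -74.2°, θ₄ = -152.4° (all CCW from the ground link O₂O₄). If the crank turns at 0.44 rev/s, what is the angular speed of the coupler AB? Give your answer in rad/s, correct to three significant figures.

0.857

ω₂ = 2.765 rad/s (from 0.44 rev/s).
Differentiating the loop-closure r₂e^{iθ₂}+r₃e^{iθ₃}=r₁+r₄e^{iθ₄} gives r₂ω₂e^{iθ₂}+r₃ω₃e^{iθ₃}=r₄ω₄e^{iθ₄}.
Eliminating the other unknown: ω₃ = r₂ω₂ sin(θ₄−θ₂) / [r₃ sin(θ₃−θ₄)].
Numerator sine = +0.82413; denominator sine = +0.97887.
Result = 0.117·2.765·(+0.82413) / (0.3179·(+0.97887)) = +0.85664 rad/s; magnitude 0.85664 rad/s.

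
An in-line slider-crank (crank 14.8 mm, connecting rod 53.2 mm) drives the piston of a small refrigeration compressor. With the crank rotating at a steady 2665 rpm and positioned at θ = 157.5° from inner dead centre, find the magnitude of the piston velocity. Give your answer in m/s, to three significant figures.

ω = 2π·2665/60 = 279.1 rad/s
For an in-line slider-crank, x = r cosθ + √(L² − r² sin²θ), so v = −rω sinθ·[1 + r cosθ/√(L² − r² sin²θ)].
With r = 0.0148 m, L = 0.0532 m, θ = 157.5°: √(L² − r² sin²θ) = 0.052898 m.
v = −0.0148·279.1·0.38268·[1 + 0.0148·-0.92388/0.052898] = -1.172 m/s.
|v| = 1.172 m/s.

1.17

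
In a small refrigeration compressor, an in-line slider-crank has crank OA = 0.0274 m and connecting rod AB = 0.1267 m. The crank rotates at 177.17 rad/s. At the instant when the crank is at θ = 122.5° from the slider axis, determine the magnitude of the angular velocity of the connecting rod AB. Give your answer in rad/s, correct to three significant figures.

ω = 177.2 rad/s
The rod makes angle φ with the slider axis where L sinφ = r sinθ; differentiating, L cosφ·φ̇ = r ω cosθ.
L cosφ = √(L² − r² sin²θ) = 0.12457 m.
|ω_rod| = r ω |cosθ| / √(L² − r² sin²θ) = 0.0274·177.2·0.53730/0.12457 = 20.938 rad/s.

20.9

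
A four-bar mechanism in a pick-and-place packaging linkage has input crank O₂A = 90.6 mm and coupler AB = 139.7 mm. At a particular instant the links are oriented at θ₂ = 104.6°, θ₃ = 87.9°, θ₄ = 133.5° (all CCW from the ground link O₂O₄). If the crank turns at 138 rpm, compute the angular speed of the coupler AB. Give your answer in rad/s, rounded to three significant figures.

6.34

ω₂ = 14.45 rad/s (from 138 rpm).
Differentiating the loop-closure r₂e^{iθ₂}+r₃e^{iθ₃}=r₁+r₄e^{iθ₄} gives r₂ω₂e^{iθ₂}+r₃ω₃e^{iθ₃}=r₄ω₄e^{iθ₄}.
Eliminating the other unknown: ω₃ = r₂ω₂ sin(θ₄−θ₂) / [r₃ sin(θ₃−θ₄)].
Numerator sine = +0.48328; denominator sine = -0.71447.
Result = 0.0906·14.45·(+0.48328) / (0.1397·(-0.71447)) = -6.3395 rad/s; magnitude 6.3395 rad/s.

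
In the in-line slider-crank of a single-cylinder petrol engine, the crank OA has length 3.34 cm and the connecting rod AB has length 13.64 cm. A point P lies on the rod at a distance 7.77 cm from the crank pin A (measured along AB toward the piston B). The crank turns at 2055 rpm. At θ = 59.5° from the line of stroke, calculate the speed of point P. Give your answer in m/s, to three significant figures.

6.82

ω = 215.2 rad/s.  Crank-pin speed |V_A| = rω = 7.1876 m/s, perpendicular to OA.
Rod angle: sinφ = −(r/L) sinθ ⇒ φ = -12.180°; ω_rod = −rω cosθ/√(L²−r²sin²θ) = -27.361 rad/s.
V_P = V_A + ω_rod × AP, with AP = 0.0777 m along the rod.
Components: V_Px = −rω sinθ − a·ω_rod·sinφ = -6.6416 m/s;  V_Py = rω cosθ + a·ω_rod·cosφ = +1.5699 m/s.
|V_P| = √(V_Px² + V_Py²) = 6.8247 m/s.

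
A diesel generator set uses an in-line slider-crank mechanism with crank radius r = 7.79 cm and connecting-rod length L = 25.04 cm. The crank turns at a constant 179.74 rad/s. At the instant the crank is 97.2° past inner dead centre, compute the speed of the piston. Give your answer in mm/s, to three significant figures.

13300

ω = 179.7 rad/s
For an in-line slider-crank, x = r cosθ + √(L² − r² sin²θ), so v = −rω sinθ·[1 + r cosθ/√(L² − r² sin²θ)].
With r = 0.0779 m, L = 0.2504 m, θ = 97.2°: √(L² − r² sin²θ) = 0.23817 m.
v = −0.0779·179.7·0.99211·[1 + 0.0779·-0.12533/0.23817] = -13.322 m/s.
|v| = 13.322 m/s = 13322 mm/s.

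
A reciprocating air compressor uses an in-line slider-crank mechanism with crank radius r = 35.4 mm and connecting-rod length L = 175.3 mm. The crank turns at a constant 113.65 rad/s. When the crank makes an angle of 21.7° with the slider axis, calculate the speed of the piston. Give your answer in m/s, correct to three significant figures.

1.77

ω = 113.7 rad/s
For an in-line slider-crank, x = r cosθ + √(L² − r² sin²θ), so v = −rω sinθ·[1 + r cosθ/√(L² − r² sin²θ)].
With r = 0.0354 m, L = 0.1753 m, θ = 21.7°: √(L² − r² sin²θ) = 0.17481 m.
v = −0.0354·113.7·0.36975·[1 + 0.0354·0.92913/0.17481] = -1.7675 m/s.
|v| = 1.7675 m/s.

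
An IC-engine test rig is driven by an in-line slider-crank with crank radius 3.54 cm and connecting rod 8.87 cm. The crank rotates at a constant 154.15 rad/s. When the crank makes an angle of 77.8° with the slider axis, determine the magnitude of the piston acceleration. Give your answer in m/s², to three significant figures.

151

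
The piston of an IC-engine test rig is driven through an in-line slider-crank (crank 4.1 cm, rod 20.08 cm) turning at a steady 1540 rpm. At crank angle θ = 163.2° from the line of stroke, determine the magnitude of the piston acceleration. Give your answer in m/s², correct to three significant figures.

ω = 2π·1540/60 = 161.3 rad/s
x(θ) = r cosθ + √(L² − r² sin²θ); with ω constant, a = ω²·d²x/dθ².
d²x/dθ² = −r cosθ − r²(cos2θ)/√u − r⁴ sin²2θ/(4u^{3/2}),  u = L² − r² sin²θ = 0.0401802 m².
Substituting r = 0.041 m, L = 0.2008 m, θ = 163.2°: d²x/dθ² = +0.032238 m.
a = ω²·d²x/dθ² = (161.3)²·(+0.032238) = +838.44 m/s²;  |a| = 838.44 m/s².

838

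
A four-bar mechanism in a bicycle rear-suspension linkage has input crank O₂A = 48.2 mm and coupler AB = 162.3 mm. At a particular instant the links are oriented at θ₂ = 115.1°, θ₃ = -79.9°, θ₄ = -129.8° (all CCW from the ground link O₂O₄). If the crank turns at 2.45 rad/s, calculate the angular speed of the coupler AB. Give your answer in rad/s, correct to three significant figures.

0.861

ω₂ = 2.45 rad/s
Differentiating the loop-closure r₂e^{iθ₂}+r₃e^{iθ₃}=r₁+r₄e^{iθ₄} gives r₂ω₂e^{iθ₂}+r₃ω₃e^{iθ₃}=r₄ω₄e^{iθ₄}.
Eliminating the other unknown: ω₃ = r₂ω₂ sin(θ₄−θ₂) / [r₃ sin(θ₃−θ₄)].
Numerator sine = +0.90557; denominator sine = +0.76492.
Result = 0.0482·2.45·(+0.90557) / (0.1623·(+0.76492)) = +0.86139 rad/s; magnitude 0.86139 rad/s.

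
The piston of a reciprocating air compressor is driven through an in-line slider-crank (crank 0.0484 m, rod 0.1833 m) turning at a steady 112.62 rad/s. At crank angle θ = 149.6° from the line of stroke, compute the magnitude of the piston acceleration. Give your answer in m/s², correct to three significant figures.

447

ω = 112.6 rad/s
x(θ) = r cosθ + √(L² − r² sin²θ); with ω constant, a = ω²·d²x/dθ².
d²x/dθ² = −r cosθ − r²(cos2θ)/√u − r⁴ sin²2θ/(4u^{3/2}),  u = L² − r² sin²θ = 0.032999 m².
Substituting r = 0.0484 m, L = 0.1833 m, θ = 149.6°: d²x/dθ² = +0.03528 m.
a = ω²·d²x/dθ² = (112.6)²·(+0.03528) = +447.47 m/s²;  |a| = 447.47 m/s².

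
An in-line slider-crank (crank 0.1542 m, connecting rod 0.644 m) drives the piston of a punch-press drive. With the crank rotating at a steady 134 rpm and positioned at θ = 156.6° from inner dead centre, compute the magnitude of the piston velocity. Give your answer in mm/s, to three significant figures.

ω = 2π·134/60 = 14.03 rad/s
For an in-line slider-crank, x = r cosθ + √(L² − r² sin²θ), so v = −rω sinθ·[1 + r cosθ/√(L² − r² sin²θ)].
With r = 0.1542 m, L = 0.644 m, θ = 156.6°: √(L² − r² sin²θ) = 0.64108 m.
v = −0.1542·14.03·0.39715·[1 + 0.1542·-0.91775/0.64108] = -0.66965 m/s.
|v| = 0.66965 m/s = 669.65 mm/s.

670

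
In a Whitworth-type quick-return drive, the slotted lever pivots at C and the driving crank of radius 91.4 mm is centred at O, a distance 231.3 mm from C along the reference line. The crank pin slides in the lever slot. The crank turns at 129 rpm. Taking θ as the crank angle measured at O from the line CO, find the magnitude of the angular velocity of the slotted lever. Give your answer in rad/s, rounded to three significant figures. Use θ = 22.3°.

3.73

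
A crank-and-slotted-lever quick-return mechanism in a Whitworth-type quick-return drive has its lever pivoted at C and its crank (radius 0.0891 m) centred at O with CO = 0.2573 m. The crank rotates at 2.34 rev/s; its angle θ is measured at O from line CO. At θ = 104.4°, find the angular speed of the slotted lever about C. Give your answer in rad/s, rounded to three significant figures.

0.524

ω = 14.7 rad/s (from 2.34 rev/s).
Crank pin A relative to C: A = (d + r cosθ, r sinθ); lever angle φ = atan2(r sinθ, d + r cosθ).
Differentiating tanφ: φ̇ = rω(d cosθ + r)/(d² + r² + 2dr cosθ).
d² + r² + 2dr cosθ = |CA|² = 0.0627395 m²;  d cosθ + r = +0.025112 m.
|ω_lever| = |0.0891·14.7·+0.025112| / 0.0627395 = 0.52434 rad/s.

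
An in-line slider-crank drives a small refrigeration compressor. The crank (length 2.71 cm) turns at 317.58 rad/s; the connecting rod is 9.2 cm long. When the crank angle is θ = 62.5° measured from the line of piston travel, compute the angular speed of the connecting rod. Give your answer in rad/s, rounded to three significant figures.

ω = 317.6 rad/s
The rod makes angle φ with the slider axis where L sinφ = r sinθ; differentiating, L cosφ·φ̇ = r ω cosθ.
L cosφ = √(L² − r² sin²θ) = 0.088804 m.
|ω_rod| = r ω |cosθ| / √(L² − r² sin²θ) = 0.0271·317.6·0.46175/0.088804 = 44.75 rad/s.

44.8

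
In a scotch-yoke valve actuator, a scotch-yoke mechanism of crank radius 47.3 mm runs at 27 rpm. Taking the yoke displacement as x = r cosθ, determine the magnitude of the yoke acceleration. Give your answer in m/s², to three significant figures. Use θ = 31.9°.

ω = 2.827 rad/s (from 27 rpm).
x = r cosθ ⇒ ẍ = −rω² cosθ (ω constant).
|a| = rω²|cosθ| = 0.0473·(2.827)²·|cos 31.9°| = 0.32103 m/s².

0.321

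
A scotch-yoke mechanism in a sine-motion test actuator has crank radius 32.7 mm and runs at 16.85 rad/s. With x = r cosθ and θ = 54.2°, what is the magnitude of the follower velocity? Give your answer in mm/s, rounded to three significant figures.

447

ω = 16.85 rad/s
x = r cosθ ⇒ ẋ = −rω sinθ.
|v| = rω|sinθ| = 0.0327·16.85·|sin 54.2°| = 0.44689 m/s = 446.89 mm/s.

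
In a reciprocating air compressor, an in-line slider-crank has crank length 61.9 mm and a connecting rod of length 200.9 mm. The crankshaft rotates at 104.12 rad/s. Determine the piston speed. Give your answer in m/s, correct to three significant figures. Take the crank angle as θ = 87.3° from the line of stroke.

6.54

ω = 104.1 rad/s
For an in-line slider-crank, x = r cosθ + √(L² − r² sin²θ), so v = −rω sinθ·[1 + r cosθ/√(L² − r² sin²θ)].
With r = 0.0619 m, L = 0.2009 m, θ = 87.3°: √(L² − r² sin²θ) = 0.19115 m.
v = −0.0619·104.1·0.99889·[1 + 0.0619·0.04711/0.19115] = -6.5361 m/s.
|v| = 6.5361 m/s.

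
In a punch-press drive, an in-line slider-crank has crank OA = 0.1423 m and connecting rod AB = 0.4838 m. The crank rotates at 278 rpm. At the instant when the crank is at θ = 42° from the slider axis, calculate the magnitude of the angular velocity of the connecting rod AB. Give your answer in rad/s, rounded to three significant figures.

ω = 29.11 rad/s (converted from 278 rpm).
The rod makes angle φ with the slider axis where L sinφ = r sinθ; differentiating, L cosφ·φ̇ = r ω cosθ.
L cosφ = √(L² − r² sin²θ) = 0.47434 m.
|ω_rod| = r ω |cosθ| / √(L² − r² sin²θ) = 0.1423·29.11·0.74314/0.47434 = 6.4903 rad/s.

6.49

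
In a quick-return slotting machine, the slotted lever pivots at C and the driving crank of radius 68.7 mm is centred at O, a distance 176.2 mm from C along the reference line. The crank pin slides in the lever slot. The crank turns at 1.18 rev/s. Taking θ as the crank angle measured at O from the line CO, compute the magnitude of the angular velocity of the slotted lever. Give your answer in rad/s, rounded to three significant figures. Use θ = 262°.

ω = 7.414 rad/s (from 1.18 rev/s).
Crank pin A relative to C: A = (d + r cosθ, r sinθ); lever angle φ = atan2(r sinθ, d + r cosθ).
Differentiating tanφ: φ̇ = rω(d cosθ + r)/(d² + r² + 2dr cosθ).
d² + r² + 2dr cosθ = |CA|² = 0.0323968 m²;  d cosθ + r = +0.044178 m.
|ω_lever| = |0.0687·7.414·+0.044178| / 0.0323968 = 0.69458 rad/s.

0.695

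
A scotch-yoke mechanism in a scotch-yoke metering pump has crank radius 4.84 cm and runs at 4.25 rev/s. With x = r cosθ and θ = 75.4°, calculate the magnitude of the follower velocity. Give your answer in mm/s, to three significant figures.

ω = 26.7 rad/s (from 4.25 rev/s).
x = r cosθ ⇒ ẋ = −rω sinθ.
|v| = rω|sinθ| = 0.0484·26.7·|sin 75.4°| = 1.2507 m/s = 1250.7 mm/s.

1250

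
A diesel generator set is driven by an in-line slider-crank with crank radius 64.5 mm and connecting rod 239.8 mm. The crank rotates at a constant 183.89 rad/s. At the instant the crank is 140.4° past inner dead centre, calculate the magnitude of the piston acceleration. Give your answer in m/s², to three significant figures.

ω = 183.9 rad/s
x(θ) = r cosθ + √(L² − r² sin²θ); with ω constant, a = ω²·d²x/dθ².
d²x/dθ² = −r cosθ − r²(cos2θ)/√u − r⁴ sin²2θ/(4u^{3/2}),  u = L² − r² sin²θ = 0.0558137 m².
Substituting r = 0.0645 m, L = 0.2398 m, θ = 140.4°: d²x/dθ² = +0.046082 m.
a = ω²·d²x/dθ² = (183.9)²·(+0.046082) = +1558.3 m/s²;  |a| = 1558.3 m/s².

1560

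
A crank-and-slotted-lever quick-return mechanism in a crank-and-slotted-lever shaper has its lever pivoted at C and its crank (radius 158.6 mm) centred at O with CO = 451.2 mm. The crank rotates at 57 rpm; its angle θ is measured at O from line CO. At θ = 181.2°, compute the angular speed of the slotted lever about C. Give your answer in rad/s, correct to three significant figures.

ω = 5.969 rad/s (from 57 rpm).
Crank pin A relative to C: A = (d + r cosθ, r sinθ); lever angle φ = atan2(r sinθ, d + r cosθ).
Differentiating tanφ: φ̇ = rω(d cosθ + r)/(d² + r² + 2dr cosθ).
d² + r² + 2dr cosθ = |CA|² = 0.0856461 m²;  d cosθ + r = -0.2925 m.
|ω_lever| = |0.1586·5.969·-0.2925| / 0.0856461 = 3.2332 rad/s.

3.23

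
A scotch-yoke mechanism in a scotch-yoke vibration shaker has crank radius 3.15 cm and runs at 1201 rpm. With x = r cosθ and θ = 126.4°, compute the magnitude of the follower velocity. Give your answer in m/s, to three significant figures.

ω = 125.8 rad/s (from 1201 rpm).
x = r cosθ ⇒ ẋ = −rω sinθ.
|v| = rω|sinθ| = 0.0315·125.8·|sin 126.4°| = 3.1888 m/s.

3.19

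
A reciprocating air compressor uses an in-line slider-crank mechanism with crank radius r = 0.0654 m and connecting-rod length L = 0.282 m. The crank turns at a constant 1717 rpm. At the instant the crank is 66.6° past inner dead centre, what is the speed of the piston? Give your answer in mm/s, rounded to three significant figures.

11800

ω = 2π·1717/60 = 179.8 rad/s
For an in-line slider-crank, x = r cosθ + √(L² − r² sin²θ), so v = −rω sinθ·[1 + r cosθ/√(L² − r² sin²θ)].
With r = 0.0654 m, L = 0.282 m, θ = 66.6°: √(L² − r² sin²θ) = 0.27554 m.
v = −0.0654·179.8·0.91775·[1 + 0.0654·0.39715/0.27554] = -11.809 m/s.
|v| = 11.809 m/s = 11809 mm/s.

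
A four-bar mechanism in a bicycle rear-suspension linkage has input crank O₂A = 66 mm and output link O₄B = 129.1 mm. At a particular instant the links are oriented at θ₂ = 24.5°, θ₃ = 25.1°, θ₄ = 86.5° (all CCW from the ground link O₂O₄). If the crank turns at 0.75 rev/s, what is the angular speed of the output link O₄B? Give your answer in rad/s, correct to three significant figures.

ω₂ = 4.712 rad/s (from 0.75 rev/s).
Differentiating the loop-closure r₂e^{iθ₂}+r₃e^{iθ₃}=r₁+r₄e^{iθ₄} gives r₂ω₂e^{iθ₂}+r₃ω₃e^{iθ₃}=r₄ω₄e^{iθ₄}.
Eliminating the other unknown: ω₄ = r₂ω₂ sin(θ₂−θ₃) / [r₄ sin(θ₄−θ₃)].
Numerator sine = -0.01047; denominator sine = +0.87798.
Result = 0.066·4.712·(-0.01047) / (0.1291·(+0.87798)) = -0.028734 rad/s; magnitude 0.028734 rad/s.

0.0287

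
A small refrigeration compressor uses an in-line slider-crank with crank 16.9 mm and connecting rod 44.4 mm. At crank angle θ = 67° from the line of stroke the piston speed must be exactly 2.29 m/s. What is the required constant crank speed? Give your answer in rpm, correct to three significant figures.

1210

For an in-line slider-crank, |v_piston| = rω|sinθ|·[1 + r cosθ/√(L² − r² sin²θ)].
With r = 0.0169 m, L = 0.0444 m, θ = 67°: the bracketed kinematic factor |dx/dθ| = 0.018027 m.
ω = v/|dx/dθ| = 2.29/0.018027 = 127.03 rad/s.
N = 60ω/(2π) = 1213.1 rpm.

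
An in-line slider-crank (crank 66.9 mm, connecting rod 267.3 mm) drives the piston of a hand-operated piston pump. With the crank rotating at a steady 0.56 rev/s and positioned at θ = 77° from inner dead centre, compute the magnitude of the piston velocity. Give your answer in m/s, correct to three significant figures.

0.243

ω = 2π·0.56 = 3.519 rad/s
For an in-line slider-crank, x = r cosθ + √(L² − r² sin²θ), so v = −rω sinθ·[1 + r cosθ/√(L² − r² sin²θ)].
With r = 0.0669 m, L = 0.2673 m, θ = 77°: √(L² − r² sin²θ) = 0.25923 m.
v = −0.0669·3.519·0.97437·[1 + 0.0669·0.22495/0.25923] = -0.24268 m/s.
|v| = 0.24268 m/s.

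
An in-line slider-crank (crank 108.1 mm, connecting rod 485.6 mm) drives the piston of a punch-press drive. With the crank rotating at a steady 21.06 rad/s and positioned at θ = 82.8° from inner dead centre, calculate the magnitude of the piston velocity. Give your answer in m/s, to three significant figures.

ω = 21.06 rad/s
For an in-line slider-crank, x = r cosθ + √(L² − r² sin²θ), so v = −rω sinθ·[1 + r cosθ/√(L² − r² sin²θ)].
With r = 0.1081 m, L = 0.4856 m, θ = 82.8°: √(L² − r² sin²θ) = 0.47361 m.
v = −0.1081·21.06·0.99211·[1 + 0.1081·0.12533/0.47361] = -2.3232 m/s.
|v| = 2.3232 m/s.

2.32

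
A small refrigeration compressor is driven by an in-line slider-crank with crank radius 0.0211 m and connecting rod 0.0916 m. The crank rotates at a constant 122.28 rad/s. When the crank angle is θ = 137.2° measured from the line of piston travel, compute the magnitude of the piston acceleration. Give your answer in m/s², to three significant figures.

ω = 122.3 rad/s
x(θ) = r cosθ + √(L² − r² sin²θ); with ω constant, a = ω²·d²x/dθ².
d²x/dθ² = −r cosθ − r²(cos2θ)/√u − r⁴ sin²2θ/(4u^{3/2}),  u = L² − r² sin²θ = 0.00818503 m².
Substituting r = 0.0211 m, L = 0.0916 m, θ = 137.2°: d²x/dθ² = +0.015038 m.
a = ω²·d²x/dθ² = (122.3)²·(+0.015038) = +224.85 m/s²;  |a| = 224.85 m/s².

225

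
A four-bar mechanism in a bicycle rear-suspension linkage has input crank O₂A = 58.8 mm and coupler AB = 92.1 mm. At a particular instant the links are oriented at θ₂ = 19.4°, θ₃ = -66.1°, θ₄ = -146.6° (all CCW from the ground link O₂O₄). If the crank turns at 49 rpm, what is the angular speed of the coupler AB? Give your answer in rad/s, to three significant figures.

0.804

ω₂ = 5.131 rad/s (from 49 rpm).
Differentiating the loop-closure r₂e^{iθ₂}+r₃e^{iθ₃}=r₁+r₄e^{iθ₄} gives r₂ω₂e^{iθ₂}+r₃ω₃e^{iθ₃}=r₄ω₄e^{iθ₄}.
Eliminating the other unknown: ω₃ = r₂ω₂ sin(θ₄−θ₂) / [r₃ sin(θ₃−θ₄)].
Numerator sine = -0.24192; denominator sine = +0.98629.
Result = 0.0588·5.131·(-0.24192) / (0.0921·(+0.98629)) = -0.80355 rad/s; magnitude 0.80355 rad/s.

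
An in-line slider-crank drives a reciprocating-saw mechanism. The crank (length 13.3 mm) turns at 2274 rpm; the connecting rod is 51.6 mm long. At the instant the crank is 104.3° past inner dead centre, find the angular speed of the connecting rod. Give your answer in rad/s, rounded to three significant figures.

ω = 238.1 rad/s (converted from 2274 rpm).
The rod makes angle φ with the slider axis where L sinφ = r sinθ; differentiating, L cosφ·φ̇ = r ω cosθ.
L cosφ = √(L² − r² sin²θ) = 0.049965 m.
|ω_rod| = r ω |cosθ| / √(L² − r² sin²θ) = 0.0133·238.1·0.24700/0.049965 = 15.657 rad/s.

15.7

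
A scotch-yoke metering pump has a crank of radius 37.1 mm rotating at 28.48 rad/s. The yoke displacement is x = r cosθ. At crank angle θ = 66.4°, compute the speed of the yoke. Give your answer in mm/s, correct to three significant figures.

ω = 28.48 rad/s
x = r cosθ ⇒ ẋ = −rω sinθ.
|v| = rω|sinθ| = 0.0371·28.48·|sin 66.4°| = 0.96824 m/s = 968.24 mm/s.

968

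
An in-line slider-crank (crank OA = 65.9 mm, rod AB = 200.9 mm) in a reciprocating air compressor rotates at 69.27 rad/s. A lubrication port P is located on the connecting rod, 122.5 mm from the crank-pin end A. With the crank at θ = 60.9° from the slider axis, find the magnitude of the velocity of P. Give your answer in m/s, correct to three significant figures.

4.48

ω = 69.27 rad/s.  Crank-pin speed |V_A| = rω = 4.5649 m/s, perpendicular to OA.
Rod angle: sinφ = −(r/L) sinθ ⇒ φ = -16.656°; ω_rod = −rω cosθ/√(L²−r²sin²θ) = -11.535 rad/s.
V_P = V_A + ω_rod × AP, with AP = 0.1225 m along the rod.
Components: V_Px = −rω sinθ − a·ω_rod·sinφ = -4.3937 m/s;  V_Py = rω cosθ + a·ω_rod·cosφ = +0.86637 m/s.
|V_P| = √(V_Px² + V_Py²) = 4.4783 m/s.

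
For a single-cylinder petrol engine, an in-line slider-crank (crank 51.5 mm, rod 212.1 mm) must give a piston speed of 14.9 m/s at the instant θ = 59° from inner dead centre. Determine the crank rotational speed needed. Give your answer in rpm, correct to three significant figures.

For an in-line slider-crank, |v_piston| = rω|sinθ|·[1 + r cosθ/√(L² − r² sin²θ)].
With r = 0.0515 m, L = 0.2121 m, θ = 59°: the bracketed kinematic factor |dx/dθ| = 0.049788 m.
ω = v/|dx/dθ| = 14.9/0.049788 = 299.27 rad/s.
N = 60ω/(2π) = 2857.8 rpm.

2860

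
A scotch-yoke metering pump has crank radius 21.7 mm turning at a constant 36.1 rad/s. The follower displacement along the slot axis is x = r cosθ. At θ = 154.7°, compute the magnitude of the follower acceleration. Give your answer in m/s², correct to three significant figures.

ω = 36.1 rad/s
x = r cosθ ⇒ ẍ = −rω² cosθ (ω constant).
|a| = rω²|cosθ| = 0.0217·(36.1)²·|cos 154.7°| = 25.567 m/s².

25.6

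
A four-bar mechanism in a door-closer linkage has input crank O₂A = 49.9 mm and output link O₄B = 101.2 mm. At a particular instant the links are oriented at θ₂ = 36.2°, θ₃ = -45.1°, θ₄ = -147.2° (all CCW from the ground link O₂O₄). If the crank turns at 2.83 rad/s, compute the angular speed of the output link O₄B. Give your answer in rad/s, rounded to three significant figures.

1.41

ω₂ = 2.83 rad/s
Differentiating the loop-closure r₂e^{iθ₂}+r₃e^{iθ₃}=r₁+r₄e^{iθ₄} gives r₂ω₂e^{iθ₂}+r₃ω₃e^{iθ₃}=r₄ω₄e^{iθ₄}.
Eliminating the other unknown: ω₄ = r₂ω₂ sin(θ₂−θ₃) / [r₄ sin(θ₄−θ₃)].
Numerator sine = +0.98849; denominator sine = -0.97778.
Result = 0.0499·2.83·(+0.98849) / (0.1012·(-0.97778)) = -1.4107 rad/s; magnitude 1.4107 rad/s.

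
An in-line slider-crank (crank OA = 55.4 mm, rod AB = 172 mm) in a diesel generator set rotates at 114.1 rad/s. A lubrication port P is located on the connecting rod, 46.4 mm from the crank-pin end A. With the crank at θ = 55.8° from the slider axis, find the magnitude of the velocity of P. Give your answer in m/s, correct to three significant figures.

6.07

ω = 114.1 rad/s.  Crank-pin speed |V_A| = rω = 6.3211 m/s, perpendicular to OA.
Rod angle: sinφ = −(r/L) sinθ ⇒ φ = -15.450°; ω_rod = −rω cosθ/√(L²−r²sin²θ) = -21.431 rad/s.
V_P = V_A + ω_rod × AP, with AP = 0.0464 m along the rod.
Components: V_Px = −rω sinθ − a·ω_rod·sinφ = -5.493 m/s;  V_Py = rω cosθ + a·ω_rod·cosφ = +2.5945 m/s.
|V_P| = √(V_Px² + V_Py²) = 6.0749 m/s.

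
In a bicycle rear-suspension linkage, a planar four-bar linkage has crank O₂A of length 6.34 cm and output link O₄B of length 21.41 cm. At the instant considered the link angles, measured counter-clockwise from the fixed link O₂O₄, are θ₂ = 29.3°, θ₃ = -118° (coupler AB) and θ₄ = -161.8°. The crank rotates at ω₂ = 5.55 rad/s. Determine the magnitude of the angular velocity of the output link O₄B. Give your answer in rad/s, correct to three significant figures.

ω₂ = 5.55 rad/s
Differentiating the loop-closure r₂e^{iθ₂}+r₃e^{iθ₃}=r₁+r₄e^{iθ₄} gives r₂ω₂e^{iθ₂}+r₃ω₃e^{iθ₃}=r₄ω₄e^{iθ₄}.
Eliminating the other unknown: ω₄ = r₂ω₂ sin(θ₂−θ₃) / [r₄ sin(θ₄−θ₃)].
Numerator sine = +0.54024; denominator sine = -0.69214.
Result = 0.0634·5.55·(+0.54024) / (0.2141·(-0.69214)) = -1.2828 rad/s; magnitude 1.2828 rad/s.

1.28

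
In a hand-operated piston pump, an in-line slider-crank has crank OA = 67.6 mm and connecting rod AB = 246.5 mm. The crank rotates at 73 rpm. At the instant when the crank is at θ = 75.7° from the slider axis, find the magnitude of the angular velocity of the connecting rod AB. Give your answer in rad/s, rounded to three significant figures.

0.537

ω = 7.645 rad/s (converted from 73 rpm).
The rod makes angle φ with the slider axis where L sinφ = r sinθ; differentiating, L cosφ·φ̇ = r ω cosθ.
L cosφ = √(L² − r² sin²θ) = 0.23764 m.
|ω_rod| = r ω |cosθ| / √(L² − r² sin²θ) = 0.0676·7.645·0.24700/0.23764 = 0.53713 rad/s.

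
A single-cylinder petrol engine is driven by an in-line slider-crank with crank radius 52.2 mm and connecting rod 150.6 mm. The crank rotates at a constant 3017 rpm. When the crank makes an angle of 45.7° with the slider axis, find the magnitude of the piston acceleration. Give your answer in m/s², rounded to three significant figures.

ω = 2π·3017/60 = 315.9 rad/s
x(θ) = r cosθ + √(L² − r² sin²θ); with ω constant, a = ω²·d²x/dθ².
d²x/dθ² = −r cosθ − r²(cos2θ)/√u − r⁴ sin²2θ/(4u^{3/2}),  u = L² − r² sin²θ = 0.0212847 m².
Substituting r = 0.0522 m, L = 0.1506 m, θ = 45.7°: d²x/dθ² = -0.036598 m.
a = ω²·d²x/dθ² = (315.9)²·(-0.036598) = -3653.2 m/s²;  |a| = 3653.2 m/s².

3650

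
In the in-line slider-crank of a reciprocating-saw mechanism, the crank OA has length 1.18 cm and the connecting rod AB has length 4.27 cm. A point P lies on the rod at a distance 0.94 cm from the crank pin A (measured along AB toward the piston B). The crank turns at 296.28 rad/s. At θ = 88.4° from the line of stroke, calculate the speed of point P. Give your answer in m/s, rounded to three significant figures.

3.50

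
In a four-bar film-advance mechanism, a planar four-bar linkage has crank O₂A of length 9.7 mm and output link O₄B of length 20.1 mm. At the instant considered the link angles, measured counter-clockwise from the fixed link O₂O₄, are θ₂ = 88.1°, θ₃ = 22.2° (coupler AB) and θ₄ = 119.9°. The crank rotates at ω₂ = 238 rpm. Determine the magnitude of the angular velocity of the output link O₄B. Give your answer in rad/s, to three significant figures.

11.1

ω₂ = 24.92 rad/s (from 238 rpm).
Differentiating the loop-closure r₂e^{iθ₂}+r₃e^{iθ₃}=r₁+r₄e^{iθ₄} gives r₂ω₂e^{iθ₂}+r₃ω₃e^{iθ₃}=r₄ω₄e^{iθ₄}.
Eliminating the other unknown: ω₄ = r₂ω₂ sin(θ₂−θ₃) / [r₄ sin(θ₄−θ₃)].
Numerator sine = +0.91283; denominator sine = +0.99098.
Result = 0.0097·24.92·(+0.91283) / (0.0201·(+0.99098)) = +11.079 rad/s; magnitude 11.079 rad/s.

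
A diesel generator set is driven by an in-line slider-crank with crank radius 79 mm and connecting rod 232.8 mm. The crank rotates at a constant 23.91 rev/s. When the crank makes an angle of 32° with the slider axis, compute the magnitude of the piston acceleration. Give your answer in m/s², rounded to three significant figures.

1800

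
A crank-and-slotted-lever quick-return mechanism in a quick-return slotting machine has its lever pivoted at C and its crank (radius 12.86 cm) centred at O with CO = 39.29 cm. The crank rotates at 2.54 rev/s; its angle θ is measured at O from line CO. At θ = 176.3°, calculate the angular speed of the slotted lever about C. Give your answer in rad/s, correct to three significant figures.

7.72

ω = 15.96 rad/s (from 2.54 rev/s).
Crank pin A relative to C: A = (d + r cosθ, r sinθ); lever angle φ = atan2(r sinθ, d + r cosθ).
Differentiating tanφ: φ̇ = rω(d cosθ + r)/(d² + r² + 2dr cosθ).
d² + r² + 2dr cosθ = |CA|² = 0.0700651 m²;  d cosθ + r = -0.26348 m.
|ω_lever| = |0.1286·15.96·-0.26348| / 0.0700651 = 7.718 rad/s.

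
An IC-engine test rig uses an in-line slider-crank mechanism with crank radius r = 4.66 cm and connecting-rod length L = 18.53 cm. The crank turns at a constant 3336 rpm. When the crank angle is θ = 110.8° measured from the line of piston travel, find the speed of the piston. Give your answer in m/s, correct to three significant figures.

ω = 2π·3336/60 = 349.3 rad/s
For an in-line slider-crank, x = r cosθ + √(L² − r² sin²θ), so v = −rω sinθ·[1 + r cosθ/√(L² − r² sin²θ)].
With r = 0.0466 m, L = 0.1853 m, θ = 110.8°: √(L² − r² sin²θ) = 0.18011 m.
v = −0.0466·349.3·0.93483·[1 + 0.0466·-0.35511/0.18011] = -13.82 m/s.
|v| = 13.82 m/s.

13.8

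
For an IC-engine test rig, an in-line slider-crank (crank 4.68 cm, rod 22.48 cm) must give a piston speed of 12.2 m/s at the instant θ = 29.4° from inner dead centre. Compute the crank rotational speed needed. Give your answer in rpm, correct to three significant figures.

4290

For an in-line slider-crank, |v_piston| = rω|sinθ|·[1 + r cosθ/√(L² − r² sin²θ)].
With r = 0.0468 m, L = 0.2248 m, θ = 29.4°: the bracketed kinematic factor |dx/dθ| = 0.027163 m.
ω = v/|dx/dθ| = 12.2/0.027163 = 449.14 rad/s.
N = 60ω/(2π) = 4288.9 rpm.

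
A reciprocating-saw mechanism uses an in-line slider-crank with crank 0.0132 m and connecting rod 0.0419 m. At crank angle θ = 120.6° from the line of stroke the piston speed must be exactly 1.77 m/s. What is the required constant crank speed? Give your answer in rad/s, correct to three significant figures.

For an in-line slider-crank, |v_piston| = rω|sinθ|·[1 + r cosθ/√(L² − r² sin²θ)].
With r = 0.0132 m, L = 0.0419 m, θ = 120.6°: the bracketed kinematic factor |dx/dθ| = 0.0094688 m.
ω = v/|dx/dθ| = 1.77/0.0094688 = 186.93 rad/s.

187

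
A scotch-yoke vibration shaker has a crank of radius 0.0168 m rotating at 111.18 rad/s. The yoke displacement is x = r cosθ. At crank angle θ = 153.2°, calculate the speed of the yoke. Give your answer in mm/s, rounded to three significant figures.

842

ω = 111.2 rad/s
x = r cosθ ⇒ ẋ = −rω sinθ.
|v| = rω|sinθ| = 0.0168·111.2·|sin 153.2°| = 0.84216 m/s = 842.16 mm/s.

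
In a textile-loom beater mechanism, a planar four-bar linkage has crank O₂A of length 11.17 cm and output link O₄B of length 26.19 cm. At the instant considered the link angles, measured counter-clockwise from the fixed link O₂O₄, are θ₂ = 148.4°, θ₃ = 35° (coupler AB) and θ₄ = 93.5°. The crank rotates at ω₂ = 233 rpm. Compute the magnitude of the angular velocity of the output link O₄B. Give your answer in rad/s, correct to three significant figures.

11.2

ω₂ = 24.4 rad/s (from 233 rpm).
Differentiating the loop-closure r₂e^{iθ₂}+r₃e^{iθ₃}=r₁+r₄e^{iθ₄} gives r₂ω₂e^{iθ₂}+r₃ω₃e^{iθ₃}=r₄ω₄e^{iθ₄}.
Eliminating the other unknown: ω₄ = r₂ω₂ sin(θ₂−θ₃) / [r₄ sin(θ₄−θ₃)].
Numerator sine = +0.91775; denominator sine = +0.85264.
Result = 0.1117·24.4·(+0.91775) / (0.2619·(+0.85264)) = +11.201 rad/s; magnitude 11.201 rad/s.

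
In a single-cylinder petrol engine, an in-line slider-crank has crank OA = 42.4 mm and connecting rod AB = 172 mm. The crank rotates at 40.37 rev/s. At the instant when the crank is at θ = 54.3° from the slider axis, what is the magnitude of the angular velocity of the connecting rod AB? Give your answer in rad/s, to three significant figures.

ω = 253.7 rad/s (converted from 40.37 rev/s).
The rod makes angle φ with the slider axis where L sinφ = r sinθ; differentiating, L cosφ·φ̇ = r ω cosθ.
L cosφ = √(L² − r² sin²θ) = 0.16852 m.
|ω_rod| = r ω |cosθ| / √(L² − r² sin²θ) = 0.0424·253.7·0.58354/0.16852 = 37.242 rad/s.

37.2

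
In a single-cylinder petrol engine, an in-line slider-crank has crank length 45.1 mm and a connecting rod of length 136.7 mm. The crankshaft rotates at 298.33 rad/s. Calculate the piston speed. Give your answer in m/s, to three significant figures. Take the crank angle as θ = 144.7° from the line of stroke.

ω = 298.3 rad/s
For an in-line slider-crank, x = r cosθ + √(L² − r² sin²θ), so v = −rω sinθ·[1 + r cosθ/√(L² − r² sin²θ)].
With r = 0.0451 m, L = 0.1367 m, θ = 144.7°: √(L² − r² sin²θ) = 0.13419 m.
v = −0.0451·298.3·0.57786·[1 + 0.0451·-0.81614/0.13419] = -5.6423 m/s.
|v| = 5.6423 m/s.

5.64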